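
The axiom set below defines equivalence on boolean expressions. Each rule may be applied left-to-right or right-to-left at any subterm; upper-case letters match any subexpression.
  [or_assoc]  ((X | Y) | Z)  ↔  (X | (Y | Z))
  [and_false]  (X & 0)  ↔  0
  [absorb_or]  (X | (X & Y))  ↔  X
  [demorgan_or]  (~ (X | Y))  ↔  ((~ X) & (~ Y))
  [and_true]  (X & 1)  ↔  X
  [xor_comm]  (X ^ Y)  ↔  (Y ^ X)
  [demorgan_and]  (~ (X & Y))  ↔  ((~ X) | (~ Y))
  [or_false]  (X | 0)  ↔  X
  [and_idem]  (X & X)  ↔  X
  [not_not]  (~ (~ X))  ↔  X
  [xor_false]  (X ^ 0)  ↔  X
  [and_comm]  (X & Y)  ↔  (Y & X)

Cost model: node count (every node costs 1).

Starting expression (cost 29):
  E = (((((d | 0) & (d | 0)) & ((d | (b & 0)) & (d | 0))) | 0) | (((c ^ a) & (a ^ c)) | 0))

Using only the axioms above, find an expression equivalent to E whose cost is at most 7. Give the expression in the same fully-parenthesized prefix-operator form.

step 1: and_false (→) rewrites (b & 0) into 0, now (((((d | 0) & (d | 0)) & ((d | 0) & (d | 0))) | 0) | (((c ^ a) & (a ^ c)) | 0))
step 2: xor_comm (→) rewrites (c ^ a) into (a ^ c), now (((((d | 0) & (d | 0)) & ((d | 0) & (d | 0))) | 0) | (((a ^ c) & (a ^ c)) | 0))
step 3: and_idem (→) rewrites (((d | 0) & (d | 0)) & ((d | 0) & (d | 0))) into ((d | 0) & (d | 0)), now ((((d | 0) & (d | 0)) | 0) | (((a ^ c) & (a ^ c)) | 0))
step 4: and_idem (→) rewrites ((a ^ c) & (a ^ c)) into (a ^ c), now ((((d | 0) & (d | 0)) | 0) | ((a ^ c) | 0))
step 5: and_idem (→) rewrites ((d | 0) & (d | 0)) into (d | 0), now (((d | 0) | 0) | ((a ^ c) | 0))
step 6: xor_comm (→) rewrites (a ^ c) into (c ^ a), now (((d | 0) | 0) | ((c ^ a) | 0))
step 7: or_false (→) rewrites ((c ^ a) | 0) into (c ^ a), now (((d | 0) | 0) | (c ^ a))
step 8: or_false (→) rewrites (d | 0) into d, reaching cost 7 (bound 7)

((d | 0) | (c ^ a))   [cost 7]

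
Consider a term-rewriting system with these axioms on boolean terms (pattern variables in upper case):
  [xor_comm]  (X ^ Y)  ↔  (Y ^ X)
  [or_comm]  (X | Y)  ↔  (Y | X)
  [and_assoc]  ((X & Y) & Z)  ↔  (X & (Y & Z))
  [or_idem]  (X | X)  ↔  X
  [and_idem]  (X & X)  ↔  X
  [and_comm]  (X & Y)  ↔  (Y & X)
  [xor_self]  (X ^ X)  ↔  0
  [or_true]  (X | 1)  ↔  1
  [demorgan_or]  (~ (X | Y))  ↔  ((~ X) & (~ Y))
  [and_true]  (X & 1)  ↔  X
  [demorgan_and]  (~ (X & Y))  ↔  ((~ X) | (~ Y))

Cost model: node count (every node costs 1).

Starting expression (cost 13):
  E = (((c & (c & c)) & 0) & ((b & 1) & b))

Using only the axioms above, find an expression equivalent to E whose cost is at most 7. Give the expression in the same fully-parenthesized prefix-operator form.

((c & 0) & (b & b))   [cost 7]

step 1: and_idem (→) rewrites (c & c) into c, now (((c & c) & 0) & ((b & 1) & b))
step 2: and_true (→) rewrites (b & 1) into b, now (((c & c) & 0) & (b & b))
step 3: and_idem (→) rewrites (c & c) into c, reaching cost 7 (bound 7)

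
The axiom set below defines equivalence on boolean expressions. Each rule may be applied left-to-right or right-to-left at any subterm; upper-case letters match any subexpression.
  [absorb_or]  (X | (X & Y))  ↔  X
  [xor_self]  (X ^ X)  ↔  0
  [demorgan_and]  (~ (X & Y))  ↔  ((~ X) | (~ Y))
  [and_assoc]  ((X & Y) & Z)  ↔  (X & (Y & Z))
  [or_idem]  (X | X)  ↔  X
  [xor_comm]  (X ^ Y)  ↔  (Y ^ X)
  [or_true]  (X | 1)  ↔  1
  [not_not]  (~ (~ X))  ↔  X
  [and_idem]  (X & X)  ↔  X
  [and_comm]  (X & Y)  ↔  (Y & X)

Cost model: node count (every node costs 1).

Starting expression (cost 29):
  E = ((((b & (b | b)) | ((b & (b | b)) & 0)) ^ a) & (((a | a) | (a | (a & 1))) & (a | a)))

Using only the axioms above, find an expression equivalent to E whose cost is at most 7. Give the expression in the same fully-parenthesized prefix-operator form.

((b ^ a) & (a & a))   [cost 7]

1. [absorb_or →] ((b & (b | b)) | ((b & (b | b)) & 0))  →  (b & (b | b));  E = (((b & (b | b)) ^ a) & (((a | a) | (a | (a & 1))) & (a | a)))
2. [or_idem →] (a | a)  →  a;  E = (((b & (b | b)) ^ a) & (((a | a) | (a | (a & 1))) & a))
3. [absorb_or →] (a | (a & 1))  →  a;  E = (((b & (b | b)) ^ a) & (((a | a) | a) & a))
4. [or_idem →] (a | a)  →  a;  E = (((b & (b | b)) ^ a) & ((a | a) & a))
5. [or_idem →] (b | b)  →  b;  E = (((b & b) ^ a) & ((a | a) & a))
6. [or_idem →] (a | a)  →  a;  E = (((b & b) ^ a) & (a & a))
7. [and_idem →] (b & b)  →  b;  cost 7 ≤ 7, done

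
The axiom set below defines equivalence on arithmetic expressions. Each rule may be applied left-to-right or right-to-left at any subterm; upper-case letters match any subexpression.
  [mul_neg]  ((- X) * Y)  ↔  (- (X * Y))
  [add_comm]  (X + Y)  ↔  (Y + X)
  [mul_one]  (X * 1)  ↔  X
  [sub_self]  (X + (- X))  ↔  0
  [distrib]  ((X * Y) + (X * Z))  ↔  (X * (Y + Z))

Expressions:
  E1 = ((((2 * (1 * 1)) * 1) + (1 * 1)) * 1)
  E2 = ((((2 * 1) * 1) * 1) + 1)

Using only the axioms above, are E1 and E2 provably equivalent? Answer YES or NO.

1. [mul_one →] ((((2 * (1 * 1)) * 1) + (1 * 1)) * 1)  →  (((2 * (1 * 1)) * 1) + (1 * 1))
2. [mul_one →] (1 * 1)  →  1;  E1 = (((2 * (1 * 1)) * 1) + 1)
3. [mul_one →] (1 * 1)  →  1;  E1 = (((2 * 1) * 1) + 1)
4. [mul_one ←] 2  →  (2 * 1);  this is E2

YES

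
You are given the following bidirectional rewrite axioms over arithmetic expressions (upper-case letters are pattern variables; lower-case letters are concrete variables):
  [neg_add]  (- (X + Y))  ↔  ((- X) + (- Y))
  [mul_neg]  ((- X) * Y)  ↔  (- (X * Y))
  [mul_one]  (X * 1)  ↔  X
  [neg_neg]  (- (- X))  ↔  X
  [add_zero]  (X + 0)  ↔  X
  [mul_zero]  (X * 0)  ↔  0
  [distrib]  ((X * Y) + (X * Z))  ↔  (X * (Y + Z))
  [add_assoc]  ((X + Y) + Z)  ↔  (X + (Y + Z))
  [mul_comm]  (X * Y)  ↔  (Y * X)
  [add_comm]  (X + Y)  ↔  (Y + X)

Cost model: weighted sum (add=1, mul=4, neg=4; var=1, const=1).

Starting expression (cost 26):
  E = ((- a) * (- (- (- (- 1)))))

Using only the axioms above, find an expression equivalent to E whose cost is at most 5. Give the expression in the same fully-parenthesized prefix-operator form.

(- a)   [cost 5]

1. [neg_neg →] (- (- (- (- 1))))  →  (- (- 1));  E = ((- a) * (- (- 1)))
2. [neg_neg →] (- (- 1))  →  1;  E = ((- a) * 1)
3. [mul_one →] ((- a) * 1)  →  (- a);  cost 5 ≤ 5, done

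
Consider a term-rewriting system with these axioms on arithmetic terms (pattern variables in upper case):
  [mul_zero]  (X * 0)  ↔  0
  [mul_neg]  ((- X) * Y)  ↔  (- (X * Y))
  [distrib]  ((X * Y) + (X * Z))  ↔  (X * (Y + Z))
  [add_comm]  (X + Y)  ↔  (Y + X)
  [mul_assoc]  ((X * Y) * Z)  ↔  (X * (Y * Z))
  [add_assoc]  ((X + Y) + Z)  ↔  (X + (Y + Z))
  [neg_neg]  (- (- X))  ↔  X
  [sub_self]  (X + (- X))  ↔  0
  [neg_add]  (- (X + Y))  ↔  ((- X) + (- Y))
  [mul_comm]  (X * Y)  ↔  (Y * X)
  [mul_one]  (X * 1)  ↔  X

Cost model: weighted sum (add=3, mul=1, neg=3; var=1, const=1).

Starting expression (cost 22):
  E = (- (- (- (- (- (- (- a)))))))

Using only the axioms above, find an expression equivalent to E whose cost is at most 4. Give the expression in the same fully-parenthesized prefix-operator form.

(- a)   [cost 4]

1. [neg_neg →] (- (- (- (- (- (- a))))))  →  (- (- (- (- a))));  E = (- (- (- (- (- a)))))
2. [neg_neg →] (- (- (- (- (- a)))))  →  (- (- (- a)))
3. [neg_neg →] (- (- (- a)))  →  (- a);  cost 4 ≤ 4, done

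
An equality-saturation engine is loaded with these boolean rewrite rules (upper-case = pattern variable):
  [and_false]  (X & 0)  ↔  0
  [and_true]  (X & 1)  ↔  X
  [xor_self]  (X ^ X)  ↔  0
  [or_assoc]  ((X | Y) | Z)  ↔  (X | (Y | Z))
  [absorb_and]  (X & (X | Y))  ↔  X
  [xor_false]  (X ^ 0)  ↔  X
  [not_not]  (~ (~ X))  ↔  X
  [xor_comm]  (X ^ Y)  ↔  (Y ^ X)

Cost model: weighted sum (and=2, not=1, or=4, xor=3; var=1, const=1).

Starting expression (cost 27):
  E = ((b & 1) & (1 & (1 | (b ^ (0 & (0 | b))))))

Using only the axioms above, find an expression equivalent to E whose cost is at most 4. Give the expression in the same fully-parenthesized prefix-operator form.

(b & 1)   [cost 4]

1. [absorb_and →] (0 & (0 | b))  →  0;  E = ((b & 1) & (1 & (1 | (b ^ 0))))
2. [xor_false →] (b ^ 0)  →  b;  E = ((b & 1) & (1 & (1 | b)))
3. [and_true →] (b & 1)  →  b;  E = (b & (1 & (1 | b)))
4. [absorb_and →] (1 & (1 | b))  →  1;  cost 4 ≤ 4, done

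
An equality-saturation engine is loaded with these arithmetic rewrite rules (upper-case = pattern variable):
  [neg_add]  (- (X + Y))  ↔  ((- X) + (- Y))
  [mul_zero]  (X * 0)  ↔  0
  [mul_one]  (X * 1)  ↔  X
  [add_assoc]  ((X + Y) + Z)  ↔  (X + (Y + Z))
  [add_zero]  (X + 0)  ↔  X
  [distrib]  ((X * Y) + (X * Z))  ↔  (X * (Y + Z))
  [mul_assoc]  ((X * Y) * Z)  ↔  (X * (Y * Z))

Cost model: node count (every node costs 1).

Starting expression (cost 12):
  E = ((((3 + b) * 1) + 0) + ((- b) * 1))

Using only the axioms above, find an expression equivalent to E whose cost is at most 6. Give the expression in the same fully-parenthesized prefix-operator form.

1. [add_zero →] (((3 + b) * 1) + 0)  →  ((3 + b) * 1);  E = (((3 + b) * 1) + ((- b) * 1))
2. [mul_one →] ((- b) * 1)  →  (- b);  E = (((3 + b) * 1) + (- b))
3. [mul_one →] ((3 + b) * 1)  →  (3 + b);  cost 6 ≤ 6, done

((3 + b) + (- b))   [cost 6]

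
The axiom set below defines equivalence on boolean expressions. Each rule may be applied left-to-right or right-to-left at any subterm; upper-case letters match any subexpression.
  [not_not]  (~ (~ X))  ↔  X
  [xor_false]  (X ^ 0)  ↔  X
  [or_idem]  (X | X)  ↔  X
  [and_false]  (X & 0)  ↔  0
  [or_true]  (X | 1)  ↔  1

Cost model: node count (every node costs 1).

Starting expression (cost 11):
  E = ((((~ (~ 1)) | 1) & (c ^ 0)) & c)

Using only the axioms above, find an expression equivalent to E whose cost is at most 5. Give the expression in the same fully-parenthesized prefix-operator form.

((1 & c) & c)   [cost 5]

step 1: not_not (→) rewrites (~ (~ 1)) into 1, now (((1 | 1) & (c ^ 0)) & c)
step 2: or_idem (→) rewrites (1 | 1) into 1, now ((1 & (c ^ 0)) & c)
step 3: xor_false (→) rewrites (c ^ 0) into c, reaching cost 5 (bound 5)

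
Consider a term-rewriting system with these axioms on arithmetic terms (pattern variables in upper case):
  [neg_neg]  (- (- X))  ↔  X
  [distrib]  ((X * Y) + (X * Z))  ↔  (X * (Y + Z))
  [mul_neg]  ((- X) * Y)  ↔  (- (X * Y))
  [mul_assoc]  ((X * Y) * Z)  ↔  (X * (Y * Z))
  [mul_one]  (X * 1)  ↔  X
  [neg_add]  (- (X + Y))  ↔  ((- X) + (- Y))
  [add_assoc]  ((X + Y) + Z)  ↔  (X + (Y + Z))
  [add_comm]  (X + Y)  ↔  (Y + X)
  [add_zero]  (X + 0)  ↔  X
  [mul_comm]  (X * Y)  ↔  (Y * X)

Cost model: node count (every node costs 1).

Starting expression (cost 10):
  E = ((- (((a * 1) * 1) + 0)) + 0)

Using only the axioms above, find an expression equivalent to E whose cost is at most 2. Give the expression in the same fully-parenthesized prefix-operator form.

(- a)   [cost 2]

(1) (((a * 1) * 1) + 0)  =[add_zero →]=  ((a * 1) * 1)    ⊢ ((- ((a * 1) * 1)) + 0)
(2) ((a * 1) * 1)  =[mul_one →]=  (a * 1)    ⊢ ((- (a * 1)) + 0)
(3) ((- (a * 1)) + 0)  =[add_zero →]=  (- (a * 1))
(4) (a * 1)  =[mul_one →]=  a    ⊢ cost 2, within 2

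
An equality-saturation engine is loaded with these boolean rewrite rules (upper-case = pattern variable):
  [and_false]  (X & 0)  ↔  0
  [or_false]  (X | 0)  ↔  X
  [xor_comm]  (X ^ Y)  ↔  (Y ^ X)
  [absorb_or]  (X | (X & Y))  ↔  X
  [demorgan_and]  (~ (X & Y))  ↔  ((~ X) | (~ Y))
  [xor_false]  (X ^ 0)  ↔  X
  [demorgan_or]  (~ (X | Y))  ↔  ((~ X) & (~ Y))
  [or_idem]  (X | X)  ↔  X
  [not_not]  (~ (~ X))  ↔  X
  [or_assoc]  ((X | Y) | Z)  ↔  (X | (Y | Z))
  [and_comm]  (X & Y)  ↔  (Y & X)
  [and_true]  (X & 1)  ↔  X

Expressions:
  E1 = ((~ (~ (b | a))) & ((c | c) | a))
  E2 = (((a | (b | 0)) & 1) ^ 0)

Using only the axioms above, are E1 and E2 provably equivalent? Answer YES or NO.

Every axiom is a valid identity, so a rewrite proof would force E1 and E2 to agree under every assignment.
At a=0, b=1, c=0: E1 = 0 but E2 = 1; they differ, so no derivation exists.

NO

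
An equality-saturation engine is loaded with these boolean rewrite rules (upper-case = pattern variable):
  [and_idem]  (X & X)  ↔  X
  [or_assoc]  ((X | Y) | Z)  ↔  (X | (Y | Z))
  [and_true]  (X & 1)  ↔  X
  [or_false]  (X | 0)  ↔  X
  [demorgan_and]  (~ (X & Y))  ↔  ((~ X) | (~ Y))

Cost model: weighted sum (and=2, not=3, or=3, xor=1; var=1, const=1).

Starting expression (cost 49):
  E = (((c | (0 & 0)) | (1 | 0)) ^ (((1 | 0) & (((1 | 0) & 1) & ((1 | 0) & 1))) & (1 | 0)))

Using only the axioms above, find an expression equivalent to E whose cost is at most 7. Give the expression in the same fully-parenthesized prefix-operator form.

1. [and_idem →] (((1 | 0) & 1) & ((1 | 0) & 1))  →  ((1 | 0) & 1);  E = (((c | (0 & 0)) | (1 | 0)) ^ (((1 | 0) & ((1 | 0) & 1)) & (1 | 0)))
2. [and_true →] ((1 | 0) & 1)  →  (1 | 0);  E = (((c | (0 & 0)) | (1 | 0)) ^ (((1 | 0) & (1 | 0)) & (1 | 0)))
3. [and_idem →] ((1 | 0) & (1 | 0))  →  (1 | 0);  E = (((c | (0 & 0)) | (1 | 0)) ^ ((1 | 0) & (1 | 0)))
4. [and_idem →] (0 & 0)  →  0;  E = (((c | 0) | (1 | 0)) ^ ((1 | 0) & (1 | 0)))
5. [and_idem →] ((1 | 0) & (1 | 0))  →  (1 | 0);  E = (((c | 0) | (1 | 0)) ^ (1 | 0))
6. [or_false →] (1 | 0)  →  1;  E = (((c | 0) | 1) ^ (1 | 0))
7. [or_false →] (c | 0)  →  c;  E = ((c | 1) ^ (1 | 0))
8. [or_false →] (1 | 0)  →  1;  cost 7 ≤ 7, done

((c | 1) ^ 1)   [cost 7]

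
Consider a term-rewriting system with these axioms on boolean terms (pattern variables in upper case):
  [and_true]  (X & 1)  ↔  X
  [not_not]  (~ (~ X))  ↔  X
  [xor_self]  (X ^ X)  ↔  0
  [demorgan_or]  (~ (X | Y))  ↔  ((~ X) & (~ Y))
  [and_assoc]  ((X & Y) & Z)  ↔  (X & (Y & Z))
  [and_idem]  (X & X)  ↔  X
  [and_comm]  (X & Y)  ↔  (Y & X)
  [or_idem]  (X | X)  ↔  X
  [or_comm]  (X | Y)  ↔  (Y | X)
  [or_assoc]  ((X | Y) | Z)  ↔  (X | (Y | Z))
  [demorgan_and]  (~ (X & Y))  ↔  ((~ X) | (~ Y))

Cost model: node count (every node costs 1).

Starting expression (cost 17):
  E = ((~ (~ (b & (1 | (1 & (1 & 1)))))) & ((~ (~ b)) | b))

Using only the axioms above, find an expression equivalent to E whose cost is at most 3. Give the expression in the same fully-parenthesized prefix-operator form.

(b & b)   [cost 3]

step 1: not_not (→) rewrites (~ (~ (b & (1 | (1 & (1 & 1)))))) into (b & (1 | (1 & (1 & 1)))), now ((b & (1 | (1 & (1 & 1)))) & ((~ (~ b)) | b))
step 2: not_not (→) rewrites (~ (~ b)) into b, now ((b & (1 | (1 & (1 & 1)))) & (b | b))
step 3: and_idem (→) rewrites (1 & 1) into 1, now ((b & (1 | (1 & 1))) & (b | b))
step 4: and_true (→) rewrites (1 & 1) into 1, now ((b & (1 | 1)) & (b | b))
step 5: or_idem (→) rewrites (b | b) into b, now ((b & (1 | 1)) & b)
step 6: or_idem (→) rewrites (1 | 1) into 1, now ((b & 1) & b)
step 7: and_true (→) rewrites (b & 1) into b, reaching cost 3 (bound 3)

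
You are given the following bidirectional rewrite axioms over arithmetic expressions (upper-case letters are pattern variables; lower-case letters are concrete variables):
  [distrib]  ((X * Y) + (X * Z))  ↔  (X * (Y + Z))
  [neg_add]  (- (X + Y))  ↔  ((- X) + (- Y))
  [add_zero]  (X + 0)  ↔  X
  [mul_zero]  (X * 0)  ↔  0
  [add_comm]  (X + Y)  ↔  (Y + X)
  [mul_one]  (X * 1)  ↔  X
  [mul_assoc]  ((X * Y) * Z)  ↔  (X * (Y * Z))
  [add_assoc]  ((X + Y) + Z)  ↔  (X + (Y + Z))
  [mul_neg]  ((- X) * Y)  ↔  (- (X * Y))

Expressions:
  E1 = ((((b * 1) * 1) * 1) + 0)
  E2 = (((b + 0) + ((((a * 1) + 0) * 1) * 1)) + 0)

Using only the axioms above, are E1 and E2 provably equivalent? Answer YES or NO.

The axioms are sound identities: if E1 ↔* E2 then E1 and E2 evaluate identically under any assignment.
Under a=1, b=0: E1 evaluates to 0, E2 to 1. Distinct ⇒ no rewrite sequence connects them.

NO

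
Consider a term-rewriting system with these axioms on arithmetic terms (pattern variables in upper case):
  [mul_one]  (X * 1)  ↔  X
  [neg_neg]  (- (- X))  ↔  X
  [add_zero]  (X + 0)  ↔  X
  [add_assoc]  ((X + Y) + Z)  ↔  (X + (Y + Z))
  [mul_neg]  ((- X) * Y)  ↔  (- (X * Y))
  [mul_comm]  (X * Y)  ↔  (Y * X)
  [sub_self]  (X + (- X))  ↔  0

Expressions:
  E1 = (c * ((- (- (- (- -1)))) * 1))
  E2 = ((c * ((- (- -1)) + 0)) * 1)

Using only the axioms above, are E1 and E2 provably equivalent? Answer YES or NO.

YES

1. [neg_neg →] (- (- -1))  →  -1;  E1 = (c * ((- (- -1)) * 1))
2. [mul_one →] ((- (- -1)) * 1)  →  (- (- -1));  E1 = (c * (- (- -1)))
3. [neg_neg →] (- (- -1))  →  -1;  E1 = (c * -1)
4. [mul_one ←] (c * -1)  →  ((c * -1) * 1)
5. [add_zero ←] -1  →  (-1 + 0);  E1 = ((c * (-1 + 0)) * 1)
6. [neg_neg ←] -1  →  (- (- -1));  this is E2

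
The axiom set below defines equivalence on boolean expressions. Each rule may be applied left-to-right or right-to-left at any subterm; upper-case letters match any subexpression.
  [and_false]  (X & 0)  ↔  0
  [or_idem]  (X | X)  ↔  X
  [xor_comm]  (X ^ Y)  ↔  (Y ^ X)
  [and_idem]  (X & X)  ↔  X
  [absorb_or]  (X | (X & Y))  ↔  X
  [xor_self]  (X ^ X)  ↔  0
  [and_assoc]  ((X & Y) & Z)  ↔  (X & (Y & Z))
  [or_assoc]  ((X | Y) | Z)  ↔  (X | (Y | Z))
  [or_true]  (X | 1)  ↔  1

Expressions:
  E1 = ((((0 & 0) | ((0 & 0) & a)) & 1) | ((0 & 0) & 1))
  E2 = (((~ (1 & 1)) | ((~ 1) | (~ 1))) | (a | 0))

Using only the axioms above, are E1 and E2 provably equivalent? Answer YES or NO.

NO

The axioms are sound identities: if E1 ↔* E2 then E1 and E2 evaluate identically under any assignment.
Under a=1: E1 evaluates to 0, E2 to 1. Distinct ⇒ no rewrite sequence connects them.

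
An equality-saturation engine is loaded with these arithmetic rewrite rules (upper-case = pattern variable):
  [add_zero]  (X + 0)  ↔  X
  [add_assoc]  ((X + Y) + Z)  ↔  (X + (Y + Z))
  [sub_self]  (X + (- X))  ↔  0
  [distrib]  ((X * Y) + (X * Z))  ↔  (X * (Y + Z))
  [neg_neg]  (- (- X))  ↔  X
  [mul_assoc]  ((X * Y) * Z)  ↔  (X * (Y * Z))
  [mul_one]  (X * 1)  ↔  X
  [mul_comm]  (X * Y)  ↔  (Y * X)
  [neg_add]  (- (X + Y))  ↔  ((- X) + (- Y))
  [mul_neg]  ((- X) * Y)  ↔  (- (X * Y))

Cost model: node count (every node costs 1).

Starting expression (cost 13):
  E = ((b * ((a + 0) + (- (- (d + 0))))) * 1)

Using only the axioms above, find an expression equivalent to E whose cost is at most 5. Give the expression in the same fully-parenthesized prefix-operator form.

(b * (a + d))   [cost 5]

step 1: mul_one (→) rewrites ((b * ((a + 0) + (- (- (d + 0))))) * 1) into (b * ((a + 0) + (- (- (d + 0)))))
step 2: add_zero (→) rewrites (d + 0) into d, now (b * ((a + 0) + (- (- d))))
step 3: neg_neg (→) rewrites (- (- d)) into d, now (b * ((a + 0) + d))
step 4: add_zero (→) rewrites (a + 0) into a, reaching cost 5 (bound 5)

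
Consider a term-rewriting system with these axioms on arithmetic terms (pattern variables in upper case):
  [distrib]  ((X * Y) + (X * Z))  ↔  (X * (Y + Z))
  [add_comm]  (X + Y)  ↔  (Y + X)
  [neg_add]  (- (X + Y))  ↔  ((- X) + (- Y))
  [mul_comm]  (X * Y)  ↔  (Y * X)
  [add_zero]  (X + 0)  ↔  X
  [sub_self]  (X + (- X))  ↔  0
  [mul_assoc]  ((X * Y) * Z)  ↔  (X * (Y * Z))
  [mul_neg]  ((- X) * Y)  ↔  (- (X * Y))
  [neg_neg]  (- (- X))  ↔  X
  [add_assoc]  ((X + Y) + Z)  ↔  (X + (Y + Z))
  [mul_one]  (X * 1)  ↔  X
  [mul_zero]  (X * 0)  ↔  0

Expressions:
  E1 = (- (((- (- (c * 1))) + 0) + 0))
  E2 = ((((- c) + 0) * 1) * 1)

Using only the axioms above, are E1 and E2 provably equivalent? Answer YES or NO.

YES

step 1: add_zero (→) rewrites (((- (- (c * 1))) + 0) + 0) into ((- (- (c * 1))) + 0), now (- ((- (- (c * 1))) + 0))
step 2: neg_neg (→) rewrites (- (- (c * 1))) into (c * 1), now (- ((c * 1) + 0))
step 3: add_zero (→) rewrites ((c * 1) + 0) into (c * 1), now (- (c * 1))
step 4: mul_one (→) rewrites (c * 1) into c, now (- c)
step 5: add_zero (←) rewrites (- c) into ((- c) + 0)
step 6: mul_one (←) rewrites ((- c) + 0) into (((- c) + 0) * 1)
step 7: mul_one (←) rewrites (((- c) + 0) * 1) into ((((- c) + 0) * 1) * 1), which is E2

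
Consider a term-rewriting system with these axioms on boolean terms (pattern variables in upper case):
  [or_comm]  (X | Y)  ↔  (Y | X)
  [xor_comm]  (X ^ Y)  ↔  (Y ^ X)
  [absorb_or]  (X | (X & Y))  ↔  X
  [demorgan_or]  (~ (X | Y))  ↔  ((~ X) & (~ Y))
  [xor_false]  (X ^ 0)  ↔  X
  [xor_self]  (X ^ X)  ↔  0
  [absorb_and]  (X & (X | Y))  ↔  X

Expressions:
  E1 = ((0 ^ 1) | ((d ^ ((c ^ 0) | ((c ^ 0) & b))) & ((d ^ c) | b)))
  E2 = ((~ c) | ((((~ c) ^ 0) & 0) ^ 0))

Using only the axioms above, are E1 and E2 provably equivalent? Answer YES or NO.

The axioms are sound identities: if E1 ↔* E2 then E1 and E2 evaluate identically under any assignment.
Under b=0, c=1, d=0: E1 evaluates to 1, E2 to 0. Distinct ⇒ no rewrite sequence connects them.

NO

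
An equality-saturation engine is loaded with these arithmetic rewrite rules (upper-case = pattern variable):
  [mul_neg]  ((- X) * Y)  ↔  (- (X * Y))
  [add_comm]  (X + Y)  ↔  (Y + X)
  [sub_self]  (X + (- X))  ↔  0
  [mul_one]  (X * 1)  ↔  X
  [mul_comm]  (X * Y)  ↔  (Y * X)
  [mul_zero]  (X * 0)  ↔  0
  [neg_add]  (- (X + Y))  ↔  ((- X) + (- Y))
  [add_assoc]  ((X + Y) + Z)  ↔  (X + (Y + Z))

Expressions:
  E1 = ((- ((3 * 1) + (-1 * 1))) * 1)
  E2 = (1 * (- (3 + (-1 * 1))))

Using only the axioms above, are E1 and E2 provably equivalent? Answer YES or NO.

1. [mul_one →] (-1 * 1)  →  -1;  E1 = ((- ((3 * 1) + -1)) * 1)
2. [mul_one →] (3 * 1)  →  3;  E1 = ((- (3 + -1)) * 1)
3. [mul_comm →] ((- (3 + -1)) * 1)  →  (1 * (- (3 + -1)))
4. [mul_one ←] -1  →  (-1 * 1);  this is E2

YES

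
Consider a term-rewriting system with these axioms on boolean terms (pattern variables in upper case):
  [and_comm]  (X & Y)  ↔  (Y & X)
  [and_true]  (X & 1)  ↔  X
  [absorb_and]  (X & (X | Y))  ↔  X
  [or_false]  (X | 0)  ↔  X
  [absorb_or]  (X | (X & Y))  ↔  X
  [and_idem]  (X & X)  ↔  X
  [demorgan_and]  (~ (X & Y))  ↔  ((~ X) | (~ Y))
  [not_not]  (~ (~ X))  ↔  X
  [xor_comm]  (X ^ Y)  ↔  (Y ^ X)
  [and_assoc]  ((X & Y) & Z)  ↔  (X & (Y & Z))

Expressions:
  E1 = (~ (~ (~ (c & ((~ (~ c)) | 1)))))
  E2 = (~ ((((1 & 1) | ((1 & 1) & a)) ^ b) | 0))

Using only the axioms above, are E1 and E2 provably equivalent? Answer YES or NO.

NO

The axioms are sound identities: if E1 ↔* E2 then E1 and E2 evaluate identically under any assignment.
Under a=0, b=0, c=0: E1 evaluates to 1, E2 to 0. Distinct ⇒ no rewrite sequence connects them.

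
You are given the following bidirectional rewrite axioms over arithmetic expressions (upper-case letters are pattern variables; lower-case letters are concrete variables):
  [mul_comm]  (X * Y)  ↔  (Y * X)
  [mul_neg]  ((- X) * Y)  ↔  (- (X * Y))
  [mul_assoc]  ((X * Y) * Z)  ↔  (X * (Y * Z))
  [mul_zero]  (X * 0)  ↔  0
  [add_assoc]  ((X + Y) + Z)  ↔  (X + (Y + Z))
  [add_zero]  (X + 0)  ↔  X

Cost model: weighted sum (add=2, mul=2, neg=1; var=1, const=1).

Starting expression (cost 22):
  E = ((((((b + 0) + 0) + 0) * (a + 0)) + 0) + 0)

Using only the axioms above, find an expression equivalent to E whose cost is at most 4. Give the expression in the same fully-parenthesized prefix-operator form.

(b * a)   [cost 4]

(1) ((b + 0) + 0)  =[add_zero →]=  (b + 0)    ⊢ (((((b + 0) + 0) * (a + 0)) + 0) + 0)
(2) (b + 0)  =[add_zero →]=  b    ⊢ ((((b + 0) * (a + 0)) + 0) + 0)
(3) (a + 0)  =[add_zero →]=  a    ⊢ ((((b + 0) * a) + 0) + 0)
(4) (b + 0)  =[add_zero →]=  b    ⊢ (((b * a) + 0) + 0)
(5) (((b * a) + 0) + 0)  =[add_zero →]=  ((b * a) + 0)
(6) ((b * a) + 0)  =[add_zero →]=  (b * a)    ⊢ cost 4, within 4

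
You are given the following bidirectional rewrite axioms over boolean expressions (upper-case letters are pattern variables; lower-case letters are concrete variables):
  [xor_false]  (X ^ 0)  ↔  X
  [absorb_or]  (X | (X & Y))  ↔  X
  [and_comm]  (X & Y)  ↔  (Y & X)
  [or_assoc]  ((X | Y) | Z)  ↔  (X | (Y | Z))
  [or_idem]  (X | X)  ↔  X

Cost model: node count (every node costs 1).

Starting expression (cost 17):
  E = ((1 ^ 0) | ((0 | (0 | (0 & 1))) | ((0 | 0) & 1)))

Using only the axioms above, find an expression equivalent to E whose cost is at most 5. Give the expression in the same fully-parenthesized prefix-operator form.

(1) (0 | (0 & 1))  =[absorb_or →]=  0    ⊢ ((1 ^ 0) | ((0 | 0) | ((0 | 0) & 1)))
(2) ((0 | 0) | ((0 | 0) & 1))  =[absorb_or →]=  (0 | 0)    ⊢ ((1 ^ 0) | (0 | 0))
(3) (0 | 0)  =[or_idem →]=  0    ⊢ cost 5, within 5

((1 ^ 0) | 0)   [cost 5]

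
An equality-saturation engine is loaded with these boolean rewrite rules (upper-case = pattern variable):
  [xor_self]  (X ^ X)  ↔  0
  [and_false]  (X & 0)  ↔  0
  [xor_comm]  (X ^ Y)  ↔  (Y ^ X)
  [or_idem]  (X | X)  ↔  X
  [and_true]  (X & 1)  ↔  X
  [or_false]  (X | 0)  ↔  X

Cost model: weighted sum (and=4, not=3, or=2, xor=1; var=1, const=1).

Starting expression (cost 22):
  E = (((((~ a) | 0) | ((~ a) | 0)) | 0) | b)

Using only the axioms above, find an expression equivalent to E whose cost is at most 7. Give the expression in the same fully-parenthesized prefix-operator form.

((~ a) | b)   [cost 7]

1. [or_idem →] (((~ a) | 0) | ((~ a) | 0))  →  ((~ a) | 0);  E = ((((~ a) | 0) | 0) | b)
2. [or_false →] (((~ a) | 0) | 0)  →  ((~ a) | 0);  E = (((~ a) | 0) | b)
3. [or_false →] ((~ a) | 0)  →  (~ a);  cost 7 ≤ 7, done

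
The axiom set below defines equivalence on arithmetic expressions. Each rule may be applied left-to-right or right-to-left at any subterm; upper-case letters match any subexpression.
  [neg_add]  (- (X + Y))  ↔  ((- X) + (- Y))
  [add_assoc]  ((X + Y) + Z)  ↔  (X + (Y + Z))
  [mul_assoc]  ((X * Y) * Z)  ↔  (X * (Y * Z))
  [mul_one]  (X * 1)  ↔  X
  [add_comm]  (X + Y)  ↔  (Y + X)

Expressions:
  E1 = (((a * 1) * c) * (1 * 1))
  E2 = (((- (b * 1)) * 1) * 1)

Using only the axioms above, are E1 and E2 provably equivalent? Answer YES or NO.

NO

All listed rules preserve value, hence provable equivalence implies equal values everywhere; look for a separating assignment.
a=0, b=1, c=0 gives E1 ↦ 0, E2 ↦ -1; values differ ⇒ not provably equivalent.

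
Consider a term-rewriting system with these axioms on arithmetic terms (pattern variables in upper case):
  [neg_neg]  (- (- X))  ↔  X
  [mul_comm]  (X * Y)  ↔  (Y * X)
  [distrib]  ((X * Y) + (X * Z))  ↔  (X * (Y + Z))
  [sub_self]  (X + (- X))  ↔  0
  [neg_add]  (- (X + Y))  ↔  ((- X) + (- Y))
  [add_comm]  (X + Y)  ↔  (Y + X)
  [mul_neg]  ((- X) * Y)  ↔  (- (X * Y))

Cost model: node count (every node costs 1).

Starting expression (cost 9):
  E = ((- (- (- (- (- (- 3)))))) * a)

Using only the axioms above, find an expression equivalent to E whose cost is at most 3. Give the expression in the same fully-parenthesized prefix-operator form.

step 1: neg_neg (→) rewrites (- (- 3)) into 3, now ((- (- (- (- 3)))) * a)
step 2: neg_neg (→) rewrites (- (- 3)) into 3, now ((- (- 3)) * a)
step 3: neg_neg (→) rewrites (- (- 3)) into 3, reaching cost 3 (bound 3)

(3 * a)   [cost 3]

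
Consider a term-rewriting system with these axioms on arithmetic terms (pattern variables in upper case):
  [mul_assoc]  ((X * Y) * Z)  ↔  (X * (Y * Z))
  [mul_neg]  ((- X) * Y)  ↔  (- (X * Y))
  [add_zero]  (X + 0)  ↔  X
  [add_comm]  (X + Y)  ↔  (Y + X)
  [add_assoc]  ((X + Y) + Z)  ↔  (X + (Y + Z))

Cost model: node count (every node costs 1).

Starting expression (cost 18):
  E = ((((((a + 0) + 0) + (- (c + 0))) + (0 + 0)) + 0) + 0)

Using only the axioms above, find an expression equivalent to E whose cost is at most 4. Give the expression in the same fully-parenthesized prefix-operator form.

(1) ((((((a + 0) + 0) + (- (c + 0))) + (0 + 0)) + 0) + 0)  =[add_zero →]=  (((((a + 0) + 0) + (- (c + 0))) + (0 + 0)) + 0)
(2) (((((a + 0) + 0) + (- (c + 0))) + (0 + 0)) + 0)  =[add_zero →]=  ((((a + 0) + 0) + (- (c + 0))) + (0 + 0))
(3) (0 + 0)  =[add_zero →]=  0    ⊢ ((((a + 0) + 0) + (- (c + 0))) + 0)
(4) (a + 0)  =[add_zero →]=  a    ⊢ (((a + 0) + (- (c + 0))) + 0)
(5) (a + 0)  =[add_zero →]=  a    ⊢ ((a + (- (c + 0))) + 0)
(6) (c + 0)  =[add_zero →]=  c    ⊢ ((a + (- c)) + 0)
(7) ((a + (- c)) + 0)  =[add_zero →]=  (a + (- c))    ⊢ cost 4, within 4

(a + (- c))   [cost 4]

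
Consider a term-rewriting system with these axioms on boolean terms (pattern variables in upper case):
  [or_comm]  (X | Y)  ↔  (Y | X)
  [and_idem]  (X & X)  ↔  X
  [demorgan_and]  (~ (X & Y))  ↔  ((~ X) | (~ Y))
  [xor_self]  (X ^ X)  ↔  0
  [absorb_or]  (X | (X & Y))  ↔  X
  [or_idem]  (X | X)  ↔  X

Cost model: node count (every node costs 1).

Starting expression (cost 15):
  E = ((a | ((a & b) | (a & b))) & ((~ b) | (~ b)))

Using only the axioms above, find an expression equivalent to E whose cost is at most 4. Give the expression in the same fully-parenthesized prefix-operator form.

step 1: or_idem (→) rewrites ((a & b) | (a & b)) into (a & b), now ((a | (a & b)) & ((~ b) | (~ b)))
step 2: absorb_or (→) rewrites (a | (a & b)) into a, now (a & ((~ b) | (~ b)))
step 3: or_idem (→) rewrites ((~ b) | (~ b)) into (~ b), reaching cost 4 (bound 4)

(a & (~ b))   [cost 4]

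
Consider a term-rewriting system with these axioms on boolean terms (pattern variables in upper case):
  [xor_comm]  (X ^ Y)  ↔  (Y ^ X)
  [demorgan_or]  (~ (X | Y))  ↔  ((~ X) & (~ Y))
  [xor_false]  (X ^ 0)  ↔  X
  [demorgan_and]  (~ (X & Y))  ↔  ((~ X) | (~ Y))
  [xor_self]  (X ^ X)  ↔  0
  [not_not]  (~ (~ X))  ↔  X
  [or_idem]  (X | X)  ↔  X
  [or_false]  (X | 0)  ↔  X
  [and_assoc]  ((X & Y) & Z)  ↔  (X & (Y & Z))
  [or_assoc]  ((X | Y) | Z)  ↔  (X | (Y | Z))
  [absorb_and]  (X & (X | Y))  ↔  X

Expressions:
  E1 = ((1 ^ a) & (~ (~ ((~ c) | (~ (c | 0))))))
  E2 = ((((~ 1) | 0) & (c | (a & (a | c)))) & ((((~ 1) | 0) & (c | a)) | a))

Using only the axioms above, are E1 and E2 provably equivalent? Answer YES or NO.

NO

The axioms are sound identities: if E1 ↔* E2 then E1 and E2 evaluate identically under any assignment.
Under a=0, c=0: E1 evaluates to 1, E2 to 0. Distinct ⇒ no rewrite sequence connects them.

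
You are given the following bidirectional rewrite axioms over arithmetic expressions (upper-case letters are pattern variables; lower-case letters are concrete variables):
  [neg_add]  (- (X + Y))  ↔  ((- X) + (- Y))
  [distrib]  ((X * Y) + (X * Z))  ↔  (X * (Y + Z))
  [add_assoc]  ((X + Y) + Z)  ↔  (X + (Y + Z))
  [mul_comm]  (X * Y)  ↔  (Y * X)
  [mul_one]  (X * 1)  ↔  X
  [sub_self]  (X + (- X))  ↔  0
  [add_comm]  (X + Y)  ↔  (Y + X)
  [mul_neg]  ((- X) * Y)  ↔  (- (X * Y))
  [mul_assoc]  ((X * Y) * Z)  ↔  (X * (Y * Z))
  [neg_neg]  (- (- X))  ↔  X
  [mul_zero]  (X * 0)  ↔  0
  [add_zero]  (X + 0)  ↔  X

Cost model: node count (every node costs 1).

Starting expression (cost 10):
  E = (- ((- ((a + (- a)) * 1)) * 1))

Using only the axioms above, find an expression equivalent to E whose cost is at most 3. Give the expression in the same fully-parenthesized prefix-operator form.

(- (- 0))   [cost 3]

1. [mul_one →] ((- ((a + (- a)) * 1)) * 1)  →  (- ((a + (- a)) * 1));  E = (- (- ((a + (- a)) * 1)))
2. [mul_one →] ((a + (- a)) * 1)  →  (a + (- a));  E = (- (- (a + (- a))))
3. [sub_self →] (a + (- a))  →  0;  cost 3 ≤ 3, done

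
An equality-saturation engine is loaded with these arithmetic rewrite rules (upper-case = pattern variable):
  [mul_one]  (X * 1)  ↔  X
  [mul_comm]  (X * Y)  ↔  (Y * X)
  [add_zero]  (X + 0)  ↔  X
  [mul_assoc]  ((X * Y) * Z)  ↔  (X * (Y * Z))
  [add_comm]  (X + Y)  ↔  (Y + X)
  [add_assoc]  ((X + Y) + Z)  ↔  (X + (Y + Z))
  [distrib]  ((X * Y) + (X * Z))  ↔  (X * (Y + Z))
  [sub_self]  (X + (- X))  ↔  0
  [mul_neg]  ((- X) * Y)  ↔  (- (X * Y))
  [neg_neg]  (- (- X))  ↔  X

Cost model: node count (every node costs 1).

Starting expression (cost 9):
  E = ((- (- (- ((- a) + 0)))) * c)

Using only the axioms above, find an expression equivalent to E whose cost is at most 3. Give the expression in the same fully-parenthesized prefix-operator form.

(a * c)   [cost 3]

step 1: add_zero (→) rewrites ((- a) + 0) into (- a), now ((- (- (- (- a)))) * c)
step 2: neg_neg (→) rewrites (- (- (- (- a)))) into (- (- a)), now ((- (- a)) * c)
step 3: neg_neg (→) rewrites (- (- a)) into a, reaching cost 3 (bound 3)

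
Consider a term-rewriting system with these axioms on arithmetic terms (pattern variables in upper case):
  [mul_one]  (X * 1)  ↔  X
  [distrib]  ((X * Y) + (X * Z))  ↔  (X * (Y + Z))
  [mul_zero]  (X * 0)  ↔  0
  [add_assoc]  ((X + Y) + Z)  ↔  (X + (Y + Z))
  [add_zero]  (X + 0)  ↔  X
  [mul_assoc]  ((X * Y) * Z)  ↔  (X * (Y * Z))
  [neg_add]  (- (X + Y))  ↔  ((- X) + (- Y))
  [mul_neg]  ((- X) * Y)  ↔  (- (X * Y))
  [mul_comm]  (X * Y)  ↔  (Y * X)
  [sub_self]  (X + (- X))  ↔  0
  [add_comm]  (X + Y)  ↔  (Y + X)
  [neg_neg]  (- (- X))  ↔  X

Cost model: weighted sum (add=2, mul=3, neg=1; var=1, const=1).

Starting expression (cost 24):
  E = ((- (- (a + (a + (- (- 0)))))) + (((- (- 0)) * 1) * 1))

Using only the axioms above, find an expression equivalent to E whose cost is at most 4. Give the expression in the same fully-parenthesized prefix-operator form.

1. [neg_neg →] (- (- (a + (a + (- (- 0))))))  →  (a + (a + (- (- 0))));  E = ((a + (a + (- (- 0)))) + (((- (- 0)) * 1) * 1))
2. [neg_neg →] (- (- 0))  →  0;  E = ((a + (a + (- (- 0)))) + ((0 * 1) * 1))
3. [neg_neg →] (- (- 0))  →  0;  E = ((a + (a + 0)) + ((0 * 1) * 1))
4. [add_zero →] (a + 0)  →  a;  E = ((a + a) + ((0 * 1) * 1))
5. [mul_one →] ((0 * 1) * 1)  →  (0 * 1);  E = ((a + a) + (0 * 1))
6. [mul_one →] (0 * 1)  →  0;  E = ((a + a) + 0)
7. [add_zero →] ((a + a) + 0)  →  (a + a);  cost 4 ≤ 4, done

(a + a)   [cost 4]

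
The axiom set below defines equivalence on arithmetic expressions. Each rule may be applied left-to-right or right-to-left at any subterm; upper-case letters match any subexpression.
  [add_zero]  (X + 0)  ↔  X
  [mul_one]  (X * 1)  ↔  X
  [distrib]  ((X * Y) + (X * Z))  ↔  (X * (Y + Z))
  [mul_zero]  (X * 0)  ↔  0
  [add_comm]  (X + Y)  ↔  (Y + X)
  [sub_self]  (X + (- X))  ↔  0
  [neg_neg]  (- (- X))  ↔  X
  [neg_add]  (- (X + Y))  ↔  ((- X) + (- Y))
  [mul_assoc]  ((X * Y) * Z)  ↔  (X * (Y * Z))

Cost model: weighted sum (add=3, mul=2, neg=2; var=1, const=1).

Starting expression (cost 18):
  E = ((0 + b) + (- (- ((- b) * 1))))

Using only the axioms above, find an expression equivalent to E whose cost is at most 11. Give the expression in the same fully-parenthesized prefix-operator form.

1. [neg_neg →] (- (- ((- b) * 1)))  →  ((- b) * 1);  E = ((0 + b) + ((- b) * 1))
2. [add_comm →] ((0 + b) + ((- b) * 1))  →  (((- b) * 1) + (0 + b))
3. [mul_one →] ((- b) * 1)  →  (- b);  cost 11 ≤ 11, done

((- b) + (0 + b))   [cost 11]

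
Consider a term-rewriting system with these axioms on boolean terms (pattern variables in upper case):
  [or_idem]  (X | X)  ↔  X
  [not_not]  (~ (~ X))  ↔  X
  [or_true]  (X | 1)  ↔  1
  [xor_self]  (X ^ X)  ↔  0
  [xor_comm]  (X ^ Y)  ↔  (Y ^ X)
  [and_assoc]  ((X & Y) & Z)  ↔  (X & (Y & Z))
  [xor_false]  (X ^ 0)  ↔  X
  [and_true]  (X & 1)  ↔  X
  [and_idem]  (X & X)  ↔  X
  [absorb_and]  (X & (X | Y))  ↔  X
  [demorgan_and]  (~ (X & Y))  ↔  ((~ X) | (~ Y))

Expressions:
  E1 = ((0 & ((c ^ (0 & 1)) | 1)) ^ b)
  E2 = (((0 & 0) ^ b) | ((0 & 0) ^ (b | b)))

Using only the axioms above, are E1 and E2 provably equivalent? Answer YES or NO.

YES

(1) (0 & 1)  =[and_true →]=  0    ⊢ ((0 & ((c ^ 0) | 1)) ^ b)
(2) (c ^ 0)  =[xor_false →]=  c    ⊢ ((0 & (c | 1)) ^ b)
(3) (c | 1)  =[or_true →]=  1    ⊢ ((0 & 1) ^ b)
(4) (0 & 1)  =[and_true →]=  0    ⊢ (0 ^ b)
(5) 0  =[and_idem ←]=  (0 & 0)    ⊢ ((0 & 0) ^ b)
(6) ((0 & 0) ^ b)  =[or_idem ←]=  (((0 & 0) ^ b) | ((0 & 0) ^ b))
(7) b  =[or_idem ←]=  (b | b)    ⊢ E2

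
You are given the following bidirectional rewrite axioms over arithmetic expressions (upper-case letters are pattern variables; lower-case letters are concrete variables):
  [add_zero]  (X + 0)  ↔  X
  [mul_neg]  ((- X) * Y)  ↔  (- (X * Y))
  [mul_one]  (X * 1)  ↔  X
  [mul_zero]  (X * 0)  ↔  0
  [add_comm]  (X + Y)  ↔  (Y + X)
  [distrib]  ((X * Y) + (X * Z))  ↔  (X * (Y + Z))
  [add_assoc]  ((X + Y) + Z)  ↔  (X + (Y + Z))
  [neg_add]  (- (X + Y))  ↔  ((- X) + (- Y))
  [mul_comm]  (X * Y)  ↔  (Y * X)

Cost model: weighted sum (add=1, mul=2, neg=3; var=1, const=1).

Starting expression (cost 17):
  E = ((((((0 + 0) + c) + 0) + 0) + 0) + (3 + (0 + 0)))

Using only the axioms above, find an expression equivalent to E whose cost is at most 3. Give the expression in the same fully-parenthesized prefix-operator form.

(1) (((((0 + 0) + c) + 0) + 0) + 0)  =[add_zero →]=  ((((0 + 0) + c) + 0) + 0)    ⊢ (((((0 + 0) + c) + 0) + 0) + (3 + (0 + 0)))
(2) (0 + 0)  =[add_zero →]=  0    ⊢ (((((0 + 0) + c) + 0) + 0) + (3 + 0))
(3) (0 + 0)  =[add_zero →]=  0    ⊢ ((((0 + c) + 0) + 0) + (3 + 0))
(4) (((0 + c) + 0) + 0)  =[add_zero →]=  ((0 + c) + 0)    ⊢ (((0 + c) + 0) + (3 + 0))
(5) (0 + c)  =[add_comm →]=  (c + 0)    ⊢ (((c + 0) + 0) + (3 + 0))
(6) (c + 0)  =[add_zero →]=  c    ⊢ ((c + 0) + (3 + 0))
(7) (c + 0)  =[add_zero →]=  c    ⊢ (c + (3 + 0))
(8) (3 + 0)  =[add_zero →]=  3    ⊢ cost 3, within 3

(c + 3)   [cost 3]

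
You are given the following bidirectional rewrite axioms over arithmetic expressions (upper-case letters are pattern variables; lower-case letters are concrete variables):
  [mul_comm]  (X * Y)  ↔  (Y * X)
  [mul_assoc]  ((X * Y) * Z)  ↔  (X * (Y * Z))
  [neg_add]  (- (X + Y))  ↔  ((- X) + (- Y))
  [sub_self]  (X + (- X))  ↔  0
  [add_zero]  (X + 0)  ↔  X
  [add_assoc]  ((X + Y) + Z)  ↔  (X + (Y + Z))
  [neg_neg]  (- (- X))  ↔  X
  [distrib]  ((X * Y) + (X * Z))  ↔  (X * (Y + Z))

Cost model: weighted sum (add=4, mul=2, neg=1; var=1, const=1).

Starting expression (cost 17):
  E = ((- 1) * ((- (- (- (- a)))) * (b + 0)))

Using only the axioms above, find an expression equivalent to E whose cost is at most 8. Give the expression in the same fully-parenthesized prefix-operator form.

((- 1) * (b * a))   [cost 8]

(1) (- (- (- (- a))))  =[neg_neg →]=  (- (- a))    ⊢ ((- 1) * ((- (- a)) * (b + 0)))
(2) (b + 0)  =[add_zero →]=  b    ⊢ ((- 1) * ((- (- a)) * b))
(3) ((- (- a)) * b)  =[mul_comm →]=  (b * (- (- a)))    ⊢ ((- 1) * (b * (- (- a))))
(4) (- (- a))  =[neg_neg →]=  a    ⊢ cost 8, within 8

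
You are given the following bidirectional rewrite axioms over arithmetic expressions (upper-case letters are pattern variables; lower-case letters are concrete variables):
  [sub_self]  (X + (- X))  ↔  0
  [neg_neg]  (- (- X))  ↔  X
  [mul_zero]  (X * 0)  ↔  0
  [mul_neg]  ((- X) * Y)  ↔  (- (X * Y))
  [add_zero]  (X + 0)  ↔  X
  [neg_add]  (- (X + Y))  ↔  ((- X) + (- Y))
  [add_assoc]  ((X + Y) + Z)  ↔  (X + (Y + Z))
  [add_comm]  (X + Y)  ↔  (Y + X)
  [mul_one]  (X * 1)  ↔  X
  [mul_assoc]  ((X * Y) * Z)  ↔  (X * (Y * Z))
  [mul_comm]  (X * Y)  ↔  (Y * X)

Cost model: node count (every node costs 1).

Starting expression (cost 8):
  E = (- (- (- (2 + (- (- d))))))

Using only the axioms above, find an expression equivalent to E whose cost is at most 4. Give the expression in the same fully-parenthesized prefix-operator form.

(- (d + 2))   [cost 4]

1. [neg_neg →] (- (- (2 + (- (- d)))))  →  (2 + (- (- d)));  E = (- (2 + (- (- d))))
2. [add_comm →] (2 + (- (- d)))  →  ((- (- d)) + 2);  E = (- ((- (- d)) + 2))
3. [neg_neg →] (- (- d))  →  d;  cost 4 ≤ 4, done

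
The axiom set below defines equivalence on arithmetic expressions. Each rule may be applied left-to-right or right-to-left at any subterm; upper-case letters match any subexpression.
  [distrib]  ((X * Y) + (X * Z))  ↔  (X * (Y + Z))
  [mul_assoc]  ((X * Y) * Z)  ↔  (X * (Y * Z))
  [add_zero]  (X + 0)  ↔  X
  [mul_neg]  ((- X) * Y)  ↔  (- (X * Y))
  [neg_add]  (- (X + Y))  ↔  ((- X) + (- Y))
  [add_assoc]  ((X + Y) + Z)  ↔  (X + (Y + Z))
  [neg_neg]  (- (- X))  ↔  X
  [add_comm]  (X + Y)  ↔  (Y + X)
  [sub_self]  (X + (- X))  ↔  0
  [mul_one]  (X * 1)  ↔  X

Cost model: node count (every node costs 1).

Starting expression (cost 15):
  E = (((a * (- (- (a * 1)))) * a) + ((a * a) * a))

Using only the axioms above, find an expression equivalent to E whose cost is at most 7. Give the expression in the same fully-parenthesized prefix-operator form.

1. [mul_one →] (a * 1)  →  a;  E = (((a * (- (- a))) * a) + ((a * a) * a))
2. [neg_neg →] (- (- a))  →  a;  E = (((a * a) * a) + ((a * a) * a))
3. [distrib →] (((a * a) * a) + ((a * a) * a))  →  ((a * a) * (a + a));  cost 7 ≤ 7, done

((a * a) * (a + a))   [cost 7]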